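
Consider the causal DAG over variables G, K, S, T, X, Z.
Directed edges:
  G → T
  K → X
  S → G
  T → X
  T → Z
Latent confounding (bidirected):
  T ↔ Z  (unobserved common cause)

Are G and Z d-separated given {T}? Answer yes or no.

Bayes-Ball from G | {T} reaches {S,Z}.
Z ∈ reach(G|{T}) ⇒ G ⊥̸ Z | {T}.

No — G and Z are d-connected given {T}.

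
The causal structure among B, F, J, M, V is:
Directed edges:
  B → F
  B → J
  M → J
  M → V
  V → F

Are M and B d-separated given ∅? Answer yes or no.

Yes — M ⊥ B | ∅.

Bayes-Ball from M | ∅ reaches {F,J,V}.
B ∉ reach(M|∅) ⇒ M ⊥ B | ∅.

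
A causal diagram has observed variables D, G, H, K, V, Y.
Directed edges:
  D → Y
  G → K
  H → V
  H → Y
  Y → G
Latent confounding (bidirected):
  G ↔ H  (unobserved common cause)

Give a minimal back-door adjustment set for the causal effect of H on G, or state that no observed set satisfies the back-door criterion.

H→G: no observed back-door set.

desc(H)\{H}={G,K,V,Y}; candidates ⊆ {D}.
H↔G: latent back-door arc(s) into H.
size 0: {}; under {} H still reaches {G,K} ∋ G.
size 1: {D}; under {D} H still reaches {G,K} ∋ G.
H↔G cannot be blocked by any observed set — no back-door set.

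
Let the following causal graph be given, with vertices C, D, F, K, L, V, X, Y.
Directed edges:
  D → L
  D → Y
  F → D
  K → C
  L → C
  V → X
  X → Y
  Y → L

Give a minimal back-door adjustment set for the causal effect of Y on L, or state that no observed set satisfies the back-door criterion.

desc(Y)\{Y}={C,L}; candidates ⊆ {D,F,K,V,X}.
size 0: {}; under {} Y still reaches {C,D,F,L,V,X} ∋ L.
{D}: Y⊥L given {D} in G with Y→· removed — back-door holds.

Y→L: minimal back-door set {D}.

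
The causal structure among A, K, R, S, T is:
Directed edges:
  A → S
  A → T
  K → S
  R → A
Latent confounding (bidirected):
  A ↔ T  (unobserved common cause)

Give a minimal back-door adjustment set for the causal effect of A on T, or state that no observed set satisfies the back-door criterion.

desc(A)\{A}={S,T}; candidates ⊆ {K,R}.
A↔T: latent back-door arc(s) into A.
size 0: {}; under {} A still reaches {R,T} ∋ T.
size 1: {K}, {R}; under {K} A still reaches {R,T} ∋ T.
size 2: {K,R}; under {K,R} A still reaches {T} ∋ T.
A↔T cannot be blocked by any observed set — no back-door set.

A→T: no observed back-door set.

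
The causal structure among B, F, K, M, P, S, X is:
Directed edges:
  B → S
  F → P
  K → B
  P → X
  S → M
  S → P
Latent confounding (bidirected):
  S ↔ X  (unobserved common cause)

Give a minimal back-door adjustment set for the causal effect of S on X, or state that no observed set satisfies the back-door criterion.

S→X: no observed back-door set.

desc(S)\{S}={M,P,X}; candidates ⊆ {B,F,K}.
S↔X: latent back-door arc(s) into S.
size 0: {}; under {} S still reaches {B,K,X} ∋ X.
size 1: {B}, {F}, {K}; under {B} S still reaches {X} ∋ X.
size 2: {B,F}, {B,K}, {F,K}; under {B,F} S still reaches {X} ∋ X.
S↔X cannot be blocked by any observed set — no back-door set.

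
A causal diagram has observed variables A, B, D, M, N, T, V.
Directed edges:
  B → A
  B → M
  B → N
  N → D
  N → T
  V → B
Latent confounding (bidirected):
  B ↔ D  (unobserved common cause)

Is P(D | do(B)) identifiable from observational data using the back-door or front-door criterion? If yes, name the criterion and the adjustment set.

P(D|do(B)): frontdoor, adjust for {N}.

desc(B)\{B}={A,D,M,N,T}; candidates ⊆ {V}.
B↔D: latent back-door arc(s) into B.
size 0: {}; under {} B still reaches {D,V} ∋ D.
size 1: {V}; under {V} B still reaches {D} ∋ D.
B↔D cannot be blocked by any observed set — no back-door set.
{N}: (i) intercepts every directed B→D path; (ii) no back-door B→{N}; (iii) {B} blocks every back-door {N}→D. Front-door holds.
P(D|do(B)) = Σ_{N} P(N|B) Σ_{B'} P(D|N,B')P(B').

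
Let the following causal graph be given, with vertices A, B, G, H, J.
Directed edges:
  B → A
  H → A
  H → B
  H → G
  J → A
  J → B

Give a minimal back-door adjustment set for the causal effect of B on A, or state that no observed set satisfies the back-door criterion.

B→A: minimal back-door set {H, J}.

desc(B)\{B}={A}; candidates ⊆ {G,H,J}.
size 0: {}; under {} B still reaches {A,G,H,J} ∋ A.
size 1: {G}, {H}, {J}; under {G} B still reaches {A,H,J} ∋ A.
{H,J}: B⊥A given {H,J} in G with B→· removed — back-door holds.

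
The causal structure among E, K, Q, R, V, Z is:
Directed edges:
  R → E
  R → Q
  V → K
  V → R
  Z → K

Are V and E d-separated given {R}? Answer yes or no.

Bayes-Ball from V | {R} reaches {K}.
E ∉ reach(V|{R}) ⇒ V ⊥ E | {R}.

Yes — V ⊥ E | {R}.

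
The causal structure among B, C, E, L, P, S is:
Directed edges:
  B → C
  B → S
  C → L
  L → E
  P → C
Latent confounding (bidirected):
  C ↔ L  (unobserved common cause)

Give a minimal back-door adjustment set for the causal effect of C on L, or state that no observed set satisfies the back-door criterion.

C→L: no observed back-door set.

desc(C)\{C}={E,L}; candidates ⊆ {B,P,S}.
C↔L: latent back-door arc(s) into C.
size 0: {}; under {} C still reaches {B,E,L,P,S} ∋ L.
size 1: {B}, {P}, {S}; under {B} C still reaches {E,L,P} ∋ L.
size 2: {B,P}, {B,S}, {P,S}; under {B,P} C still reaches {E,L} ∋ L.
C↔L cannot be blocked by any observed set — no back-door set.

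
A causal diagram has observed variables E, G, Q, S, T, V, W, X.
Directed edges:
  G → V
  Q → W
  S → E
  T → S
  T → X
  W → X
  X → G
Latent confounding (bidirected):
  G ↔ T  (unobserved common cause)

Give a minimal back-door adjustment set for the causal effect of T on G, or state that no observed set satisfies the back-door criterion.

T→G: no observed back-door set.

desc(T)\{T}={E,G,S,V,X}; candidates ⊆ {Q,W}.
T↔G: latent back-door arc(s) into T.
size 0: {}; under {} T still reaches {G,V} ∋ G.
size 1: {Q}, {W}; under {Q} T still reaches {G,V} ∋ G.
size 2: {Q,W}; under {Q,W} T still reaches {G,V} ∋ G.
T↔G cannot be blocked by any observed set — no back-door set.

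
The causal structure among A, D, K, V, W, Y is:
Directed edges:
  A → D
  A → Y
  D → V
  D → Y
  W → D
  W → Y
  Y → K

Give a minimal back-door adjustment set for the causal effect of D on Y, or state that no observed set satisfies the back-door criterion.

desc(D)\{D}={K,V,Y}; candidates ⊆ {A,W}.
size 0: {}; under {} D still reaches {A,K,W,Y} ∋ Y.
size 1: {A}, {W}; under {A} D still reaches {K,W,Y} ∋ Y.
{A,W}: D⊥Y given {A,W} in G with D→· removed — back-door holds.

D→Y: minimal back-door set {A, W}.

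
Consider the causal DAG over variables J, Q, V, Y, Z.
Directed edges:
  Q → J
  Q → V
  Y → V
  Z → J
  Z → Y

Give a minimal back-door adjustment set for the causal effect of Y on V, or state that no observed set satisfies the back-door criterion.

desc(Y)\{Y}={V}; candidates ⊆ {J,Q,Z}.
∅: Y⊥V given ∅ in G with Y→· removed — back-door holds.

Y→V: minimal back-door set ∅.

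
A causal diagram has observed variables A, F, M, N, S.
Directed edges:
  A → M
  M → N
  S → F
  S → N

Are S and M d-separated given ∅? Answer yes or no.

Bayes-Ball from S | ∅ reaches {F,N}.
M ∉ reach(S|∅) ⇒ S ⊥ M | ∅.

Yes — S ⊥ M | ∅.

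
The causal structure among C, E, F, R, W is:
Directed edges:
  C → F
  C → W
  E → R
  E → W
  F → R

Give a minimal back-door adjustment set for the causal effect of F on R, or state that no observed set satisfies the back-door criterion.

F→R: minimal back-door set ∅.

desc(F)\{F}={R}; candidates ⊆ {C,E,W}.
∅: F⊥R given ∅ in G with F→· removed — back-door holds.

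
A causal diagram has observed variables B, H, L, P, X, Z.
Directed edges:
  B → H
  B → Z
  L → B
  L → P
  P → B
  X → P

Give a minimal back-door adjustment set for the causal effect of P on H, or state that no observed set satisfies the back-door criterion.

desc(P)\{P}={B,H,Z}; candidates ⊆ {L,X}.
size 0: {}; under {} P still reaches {B,H,L,X,Z} ∋ H.
{L}: P⊥H given {L} in G with P→· removed — back-door holds.

P→H: minimal back-door set {L}.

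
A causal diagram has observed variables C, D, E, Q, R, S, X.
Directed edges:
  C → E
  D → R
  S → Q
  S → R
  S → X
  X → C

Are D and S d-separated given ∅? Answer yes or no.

Bayes-Ball from D | ∅ reaches {R}.
S ∉ reach(D|∅) ⇒ D ⊥ S | ∅.

Yes — D ⊥ S | ∅.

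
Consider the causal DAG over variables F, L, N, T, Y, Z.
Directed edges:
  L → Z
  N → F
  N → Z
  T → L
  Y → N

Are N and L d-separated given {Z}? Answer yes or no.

Bayes-Ball from N | {Z} reaches {F,L,T,Y}.
L ∈ reach(N|{Z}) ⇒ N ⊥̸ L | {Z}.

No — N and L are d-connected given {Z}.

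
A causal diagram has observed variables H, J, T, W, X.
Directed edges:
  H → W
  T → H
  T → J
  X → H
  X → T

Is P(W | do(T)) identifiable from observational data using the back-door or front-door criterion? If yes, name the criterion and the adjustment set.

P(W|do(T)): backdoor, adjust for {X}.

desc(T)\{T}={H,J,W}; candidates ⊆ {X}.
size 0: {}; under {} T still reaches {H,W,X} ∋ W.
{X}: T⊥W given {X} in G with T→· removed — back-door holds.
P(W|do(T)) = Σ_{X} P(W|T,X)·P(X).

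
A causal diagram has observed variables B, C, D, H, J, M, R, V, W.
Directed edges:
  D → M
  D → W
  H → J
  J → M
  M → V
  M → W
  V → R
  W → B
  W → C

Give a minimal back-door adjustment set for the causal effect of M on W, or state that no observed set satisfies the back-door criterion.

desc(M)\{M}={B,C,R,V,W}; candidates ⊆ {D,H,J}.
size 0: {}; under {} M still reaches {B,C,D,H,J,W} ∋ W.
{D}: M⊥W given {D} in G with M→· removed — back-door holds.

M→W: minimal back-door set {D}.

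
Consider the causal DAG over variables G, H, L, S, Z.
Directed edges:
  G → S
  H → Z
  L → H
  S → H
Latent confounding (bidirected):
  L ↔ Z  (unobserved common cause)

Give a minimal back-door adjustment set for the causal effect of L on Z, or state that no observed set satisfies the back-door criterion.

desc(L)\{L}={H,Z}; candidates ⊆ {G,S}.
L↔Z: latent back-door arc(s) into L.
size 0: {}; under {} L still reaches {Z} ∋ Z.
size 1: {G}, {S}; under {G} L still reaches {Z} ∋ Z.
size 2: {G,S}; under {G,S} L still reaches {Z} ∋ Z.
L↔Z cannot be blocked by any observed set — no back-door set.

L→Z: no observed back-door set.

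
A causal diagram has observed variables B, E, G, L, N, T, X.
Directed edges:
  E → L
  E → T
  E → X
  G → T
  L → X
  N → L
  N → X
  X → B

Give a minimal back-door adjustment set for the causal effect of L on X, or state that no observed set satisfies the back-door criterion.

L→X: minimal back-door set {E, N}.

desc(L)\{L}={B,X}; candidates ⊆ {E,G,N,T}.
size 0: {}; under {} L still reaches {B,E,N,T,X} ∋ X.
size 1: {E}, {G}, {N} …(+1); under {E} L still reaches {B,N,X} ∋ X.
{E,N}: L⊥X given {E,N} in G with L→· removed — back-door holds.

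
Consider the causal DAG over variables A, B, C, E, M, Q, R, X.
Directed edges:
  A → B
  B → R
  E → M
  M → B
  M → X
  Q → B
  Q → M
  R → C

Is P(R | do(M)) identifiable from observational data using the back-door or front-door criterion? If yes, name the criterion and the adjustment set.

desc(M)\{M}={B,C,R,X}; candidates ⊆ {A,E,Q}.
size 0: {}; under {} M still reaches {B,C,E,Q,R} ∋ R.
{Q}: M⊥R given {Q} in G with M→· removed — back-door holds.
P(R|do(M)) = Σ_{Q} P(R|M,Q)·P(Q).

P(R|do(M)): backdoor, adjust for {Q}.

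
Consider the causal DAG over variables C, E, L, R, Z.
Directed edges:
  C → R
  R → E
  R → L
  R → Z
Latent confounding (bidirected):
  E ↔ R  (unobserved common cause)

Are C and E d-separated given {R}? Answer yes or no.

Bayes-Ball from C | {R} reaches {E}.
E ∈ reach(C|{R}) ⇒ C ⊥̸ E | {R}.

No — C and E are d-connected given {R}.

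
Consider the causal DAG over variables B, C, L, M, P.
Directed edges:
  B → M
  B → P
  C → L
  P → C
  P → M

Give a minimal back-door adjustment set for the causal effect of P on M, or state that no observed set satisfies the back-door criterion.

P→M: minimal back-door set {B}.

desc(P)\{P}={C,L,M}; candidates ⊆ {B}.
size 0: {}; under {} P still reaches {B,M} ∋ M.
{B}: P⊥M given {B} in G with P→· removed — back-door holds.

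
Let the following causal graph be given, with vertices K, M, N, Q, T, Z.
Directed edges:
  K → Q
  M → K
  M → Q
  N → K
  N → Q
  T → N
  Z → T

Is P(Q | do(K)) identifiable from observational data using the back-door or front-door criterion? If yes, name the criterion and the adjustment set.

desc(K)\{K}={Q}; candidates ⊆ {M,N,T,Z}.
size 0: {}; under {} K still reaches {M,N,Q,T,Z} ∋ Q.
size 1: {M}, {N}, {T} …(+1); under {M} K still reaches {N,Q,T,Z} ∋ Q.
{M,N}: K⊥Q given {M,N} in G with K→· removed — back-door holds.
P(Q|do(K)) = Σ_{M,N} P(Q|K,M,N)·P(M,N).

P(Q|do(K)): backdoor, adjust for {M, N}.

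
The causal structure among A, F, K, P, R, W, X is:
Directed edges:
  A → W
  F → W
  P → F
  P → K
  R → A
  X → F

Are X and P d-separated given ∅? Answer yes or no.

Bayes-Ball from X | ∅ reaches {F,W}.
P ∉ reach(X|∅) ⇒ X ⊥ P | ∅.

Yes — X ⊥ P | ∅.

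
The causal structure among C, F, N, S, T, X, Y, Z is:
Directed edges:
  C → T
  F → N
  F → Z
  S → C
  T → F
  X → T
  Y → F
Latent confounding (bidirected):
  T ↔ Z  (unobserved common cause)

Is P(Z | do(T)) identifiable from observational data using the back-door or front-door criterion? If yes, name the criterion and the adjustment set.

desc(T)\{T}={F,N,Z}; candidates ⊆ {C,S,X,Y}.
T↔Z: latent back-door arc(s) into T.
size 0: {}; under {} T still reaches {C,S,X,Z} ∋ Z.
size 1: {C}, {S}, {X} …(+1); under {C} T still reaches {X,Z} ∋ Z.
size 2: {C,S}, {C,X}, {C,Y} …(+3); under {C,S} T still reaches {X,Z} ∋ Z.
T↔Z cannot be blocked by any observed set — no back-door set.
{F}: (i) intercepts every directed T→Z path; (ii) no back-door T→{F}; (iii) {T} blocks every back-door {F}→Z. Front-door holds.
P(Z|do(T)) = Σ_{F} P(F|T) Σ_{T'} P(Z|F,T')P(T').

P(Z|do(T)): frontdoor, adjust for {F}.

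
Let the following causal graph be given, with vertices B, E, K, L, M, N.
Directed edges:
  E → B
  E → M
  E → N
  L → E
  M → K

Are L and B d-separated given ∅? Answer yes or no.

Bayes-Ball from L | ∅ reaches {B,E,K,M,N}.
B ∈ reach(L|∅) ⇒ L ⊥̸ B | ∅.

No — L and B are d-connected given ∅.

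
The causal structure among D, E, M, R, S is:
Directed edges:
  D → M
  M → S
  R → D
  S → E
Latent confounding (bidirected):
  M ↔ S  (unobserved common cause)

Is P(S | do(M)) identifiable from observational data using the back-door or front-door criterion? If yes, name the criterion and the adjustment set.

P(S|do(M)): not identifiable (no BD/FD set).

desc(M)\{M}={E,S}; candidates ⊆ {D,R}.
M↔S: latent back-door arc(s) into M.
size 0: {}; under {} M still reaches {D,E,R,S} ∋ S.
size 1: {D}, {R}; under {D} M still reaches {E,S} ∋ S.
size 2: {D,R}; under {D,R} M still reaches {E,S} ∋ S.
M↔S cannot be blocked by any observed set — no back-door set.
No mediator lies on a directed M→…→S path.
Neither criterion identifies P(S|do(M)) in this graph.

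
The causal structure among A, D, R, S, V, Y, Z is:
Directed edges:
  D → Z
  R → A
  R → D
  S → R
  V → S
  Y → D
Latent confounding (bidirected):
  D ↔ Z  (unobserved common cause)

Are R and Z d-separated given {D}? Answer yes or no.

Bayes-Ball from R | {D} reaches {A,S,V,Y,Z}.
Z ∈ reach(R|{D}) ⇒ R ⊥̸ Z | {D}.

No — R and Z are d-connected given {D}.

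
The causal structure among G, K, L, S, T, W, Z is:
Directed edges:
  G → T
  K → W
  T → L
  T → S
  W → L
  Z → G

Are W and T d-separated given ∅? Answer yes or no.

Yes — W ⊥ T | ∅.

Bayes-Ball from W | ∅ reaches {K,L}.
T ∉ reach(W|∅) ⇒ W ⊥ T | ∅.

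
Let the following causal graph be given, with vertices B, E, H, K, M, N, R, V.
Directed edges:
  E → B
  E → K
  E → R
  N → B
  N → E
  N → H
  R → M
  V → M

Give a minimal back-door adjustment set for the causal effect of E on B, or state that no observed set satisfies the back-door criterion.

desc(E)\{E}={B,K,M,R}; candidates ⊆ {H,N,V}.
size 0: {}; under {} E still reaches {B,H,N} ∋ B.
{N}: E⊥B given {N} in G with E→· removed — back-door holds.

E→B: minimal back-door set {N}.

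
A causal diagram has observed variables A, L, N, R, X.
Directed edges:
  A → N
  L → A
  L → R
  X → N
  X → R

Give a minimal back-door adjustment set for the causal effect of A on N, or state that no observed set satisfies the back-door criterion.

A→N: minimal back-door set ∅.

desc(A)\{A}={N}; candidates ⊆ {L,R,X}.
∅: A⊥N given ∅ in G with A→· removed — back-door holds.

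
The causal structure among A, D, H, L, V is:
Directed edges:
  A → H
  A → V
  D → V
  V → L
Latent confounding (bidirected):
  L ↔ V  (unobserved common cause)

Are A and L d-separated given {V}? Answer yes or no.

Bayes-Ball from A | {V} reaches {D,H,L}.
L ∈ reach(A|{V}) ⇒ A ⊥̸ L | {V}.

No — A and L are d-connected given {V}.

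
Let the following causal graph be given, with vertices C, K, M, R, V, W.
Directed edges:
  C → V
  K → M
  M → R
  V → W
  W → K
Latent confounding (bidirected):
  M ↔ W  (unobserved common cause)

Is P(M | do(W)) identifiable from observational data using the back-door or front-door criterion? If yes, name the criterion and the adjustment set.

P(M|do(W)): frontdoor, adjust for {K}.

desc(W)\{W}={K,M,R}; candidates ⊆ {C,V}.
W↔M: latent back-door arc(s) into W.
size 0: {}; under {} W still reaches {C,M,R,V} ∋ M.
size 1: {C}, {V}; under {C} W still reaches {M,R,V} ∋ M.
size 2: {C,V}; under {C,V} W still reaches {M,R} ∋ M.
W↔M cannot be blocked by any observed set — no back-door set.
{K}: (i) intercepts every directed W→M path; (ii) no back-door W→{K}; (iii) {W} blocks every back-door {K}→M. Front-door holds.
P(M|do(W)) = Σ_{K} P(K|W) Σ_{W'} P(M|K,W')P(W').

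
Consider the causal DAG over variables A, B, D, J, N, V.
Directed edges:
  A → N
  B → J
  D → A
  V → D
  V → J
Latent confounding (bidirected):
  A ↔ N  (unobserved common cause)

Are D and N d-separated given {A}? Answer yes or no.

No — D and N are d-connected given {A}.

Bayes-Ball from D | {A} reaches {J,N,V}.
N ∈ reach(D|{A}) ⇒ D ⊥̸ N | {A}.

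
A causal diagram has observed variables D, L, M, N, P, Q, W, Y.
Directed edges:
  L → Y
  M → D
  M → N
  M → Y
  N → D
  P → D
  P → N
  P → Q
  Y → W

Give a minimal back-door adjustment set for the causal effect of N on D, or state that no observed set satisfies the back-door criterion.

desc(N)\{N}={D}; candidates ⊆ {L,M,P,Q,W,Y}.
size 0: {}; under {} N still reaches {D,M,P,Q,W,Y} ∋ D.
size 1: {L}, {M}, {P} …(+3); under {L} N still reaches {D,M,P,Q,W,Y} ∋ D.
{M,P}: N⊥D given {M,P} in G with N→· removed — back-door holds.

N→D: minimal back-door set {M, P}.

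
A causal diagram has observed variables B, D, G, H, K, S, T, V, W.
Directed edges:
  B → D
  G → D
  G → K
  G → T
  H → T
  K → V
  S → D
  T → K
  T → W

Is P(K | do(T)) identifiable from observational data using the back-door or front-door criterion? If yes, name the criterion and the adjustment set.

desc(T)\{T}={K,V,W}; candidates ⊆ {B,D,G,H,S}.
size 0: {}; under {} T still reaches {D,G,H,K,V} ∋ K.
{G}: T⊥K given {G} in G with T→· removed — back-door holds.
P(K|do(T)) = Σ_{G} P(K|T,G)·P(G).

P(K|do(T)): backdoor, adjust for {G}.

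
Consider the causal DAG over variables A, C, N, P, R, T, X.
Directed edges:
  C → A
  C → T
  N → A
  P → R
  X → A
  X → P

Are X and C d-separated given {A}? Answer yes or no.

No — X and C are d-connected given {A}.

Bayes-Ball from X | {A} reaches {C,N,P,R,T}.
C ∈ reach(X|{A}) ⇒ X ⊥̸ C | {A}.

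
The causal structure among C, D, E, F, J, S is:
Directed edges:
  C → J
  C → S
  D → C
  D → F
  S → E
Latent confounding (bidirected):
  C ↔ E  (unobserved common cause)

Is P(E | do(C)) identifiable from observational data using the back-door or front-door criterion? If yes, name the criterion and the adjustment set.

desc(C)\{C}={E,J,S}; candidates ⊆ {D,F}.
C↔E: latent back-door arc(s) into C.
size 0: {}; under {} C still reaches {D,E,F} ∋ E.
size 1: {D}, {F}; under {D} C still reaches {E} ∋ E.
size 2: {D,F}; under {D,F} C still reaches {E} ∋ E.
C↔E cannot be blocked by any observed set — no back-door set.
{S}: (i) intercepts every directed C→E path; (ii) no back-door C→{S}; (iii) {C} blocks every back-door {S}→E. Front-door holds.
P(E|do(C)) = Σ_{S} P(S|C) Σ_{C'} P(E|S,C')P(C').

P(E|do(C)): frontdoor, adjust for {S}.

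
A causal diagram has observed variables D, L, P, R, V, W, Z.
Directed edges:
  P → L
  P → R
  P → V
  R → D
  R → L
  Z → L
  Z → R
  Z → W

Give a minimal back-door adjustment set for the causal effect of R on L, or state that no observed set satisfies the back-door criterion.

R→L: minimal back-door set {P, Z}.

desc(R)\{R}={D,L}; candidates ⊆ {P,V,W,Z}.
size 0: {}; under {} R still reaches {L,P,V,W,Z} ∋ L.
size 1: {P}, {V}, {W} …(+1); under {P} R still reaches {L,W,Z} ∋ L.
{P,Z}: R⊥L given {P,Z} in G with R→· removed — back-door holds.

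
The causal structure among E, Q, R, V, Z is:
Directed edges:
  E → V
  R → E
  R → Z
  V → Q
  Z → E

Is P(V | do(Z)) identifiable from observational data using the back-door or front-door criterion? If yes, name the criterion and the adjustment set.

P(V|do(Z)): backdoor, adjust for {R}.

desc(Z)\{Z}={E,Q,V}; candidates ⊆ {R}.
size 0: {}; under {} Z still reaches {E,Q,R,V} ∋ V.
{R}: Z⊥V given {R} in G with Z→· removed — back-door holds.
P(V|do(Z)) = Σ_{R} P(V|Z,R)·P(R).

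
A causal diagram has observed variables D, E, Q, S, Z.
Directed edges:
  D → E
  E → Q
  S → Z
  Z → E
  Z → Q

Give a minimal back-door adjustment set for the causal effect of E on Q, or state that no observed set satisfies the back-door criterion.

desc(E)\{E}={Q}; candidates ⊆ {D,S,Z}.
size 0: {}; under {} E still reaches {D,Q,S,Z} ∋ Q.
{Z}: E⊥Q given {Z} in G with E→· removed — back-door holds.

E→Q: minimal back-door set {Z}.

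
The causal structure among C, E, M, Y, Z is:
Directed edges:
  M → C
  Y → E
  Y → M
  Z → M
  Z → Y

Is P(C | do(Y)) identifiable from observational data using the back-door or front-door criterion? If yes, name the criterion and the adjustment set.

desc(Y)\{Y}={C,E,M}; candidates ⊆ {Z}.
size 0: {}; under {} Y still reaches {C,M,Z} ∋ C.
{Z}: Y⊥C given {Z} in G with Y→· removed — back-door holds.
P(C|do(Y)) = Σ_{Z} P(C|Y,Z)·P(Z).

P(C|do(Y)): backdoor, adjust for {Z}.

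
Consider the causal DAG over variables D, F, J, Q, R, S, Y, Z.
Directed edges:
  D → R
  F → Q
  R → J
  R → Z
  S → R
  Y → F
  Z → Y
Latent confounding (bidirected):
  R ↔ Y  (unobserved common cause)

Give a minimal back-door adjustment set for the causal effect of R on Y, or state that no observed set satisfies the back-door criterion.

R→Y: no observed back-door set.

desc(R)\{R}={F,J,Q,Y,Z}; candidates ⊆ {D,S}.
R↔Y: latent back-door arc(s) into R.
size 0: {}; under {} R still reaches {D,F,Q,S,Y} ∋ Y.
size 1: {D}, {S}; under {D} R still reaches {F,Q,S,Y} ∋ Y.
size 2: {D,S}; under {D,S} R still reaches {F,Q,Y} ∋ Y.
R↔Y cannot be blocked by any observed set — no back-door set.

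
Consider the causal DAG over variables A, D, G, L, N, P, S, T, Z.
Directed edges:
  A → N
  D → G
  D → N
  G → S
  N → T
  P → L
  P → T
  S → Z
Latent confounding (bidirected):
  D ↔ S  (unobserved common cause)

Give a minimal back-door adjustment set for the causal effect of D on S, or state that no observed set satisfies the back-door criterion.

D→S: no observed back-door set.

desc(D)\{D}={G,N,S,T,Z}; candidates ⊆ {A,L,P}.
D↔S: latent back-door arc(s) into D.
size 0: {}; under {} D still reaches {S,Z} ∋ S.
size 1: {A}, {L}, {P}; under {A} D still reaches {S,Z} ∋ S.
size 2: {A,L}, {A,P}, {L,P}; under {A,L} D still reaches {S,Z} ∋ S.
D↔S cannot be blocked by any observed set — no back-door set.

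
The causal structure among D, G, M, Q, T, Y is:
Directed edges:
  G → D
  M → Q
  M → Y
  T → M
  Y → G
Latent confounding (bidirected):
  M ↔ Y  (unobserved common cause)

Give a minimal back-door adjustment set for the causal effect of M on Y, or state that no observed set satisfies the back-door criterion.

desc(M)\{M}={D,G,Q,Y}; candidates ⊆ {T}.
M↔Y: latent back-door arc(s) into M.
size 0: {}; under {} M still reaches {D,G,T,Y} ∋ Y.
size 1: {T}; under {T} M still reaches {D,G,Y} ∋ Y.
M↔Y cannot be blocked by any observed set — no back-door set.

M→Y: no observed back-door set.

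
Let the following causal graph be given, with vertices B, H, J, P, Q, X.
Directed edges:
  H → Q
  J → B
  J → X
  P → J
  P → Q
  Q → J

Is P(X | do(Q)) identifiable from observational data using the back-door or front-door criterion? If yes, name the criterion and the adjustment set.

P(X|do(Q)): backdoor, adjust for {P}.

desc(Q)\{Q}={B,J,X}; candidates ⊆ {H,P}.
size 0: {}; under {} Q still reaches {B,H,J,P,X} ∋ X.
{P}: Q⊥X given {P} in G with Q→· removed — back-door holds.
P(X|do(Q)) = Σ_{P} P(X|Q,P)·P(P).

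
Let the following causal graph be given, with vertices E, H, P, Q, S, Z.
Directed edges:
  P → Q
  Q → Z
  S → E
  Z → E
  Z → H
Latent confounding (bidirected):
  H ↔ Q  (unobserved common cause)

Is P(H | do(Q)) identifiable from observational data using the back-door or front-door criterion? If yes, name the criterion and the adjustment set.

P(H|do(Q)): frontdoor, adjust for {Z}.

desc(Q)\{Q}={E,H,Z}; candidates ⊆ {P,S}.
Q↔H: latent back-door arc(s) into Q.
size 0: {}; under {} Q still reaches {H,P} ∋ H.
size 1: {P}, {S}; under {P} Q still reaches {H} ∋ H.
size 2: {P,S}; under {P,S} Q still reaches {H} ∋ H.
Q↔H cannot be blocked by any observed set — no back-door set.
{Z}: (i) intercepts every directed Q→H path; (ii) no back-door Q→{Z}; (iii) {Q} blocks every back-door {Z}→H. Front-door holds.
P(H|do(Q)) = Σ_{Z} P(Z|Q) Σ_{Q'} P(H|Z,Q')P(Q').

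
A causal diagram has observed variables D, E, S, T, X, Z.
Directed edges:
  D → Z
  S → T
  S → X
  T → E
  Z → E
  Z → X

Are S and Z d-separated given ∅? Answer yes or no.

Yes — S ⊥ Z | ∅.

Bayes-Ball from S | ∅ reaches {E,T,X}.
Z ∉ reach(S|∅) ⇒ S ⊥ Z | ∅.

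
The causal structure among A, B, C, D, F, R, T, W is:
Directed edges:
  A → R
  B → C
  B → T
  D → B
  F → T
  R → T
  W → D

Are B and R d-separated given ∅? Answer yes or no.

Yes — B ⊥ R | ∅.

Bayes-Ball from B | ∅ reaches {C,D,T,W}.
R ∉ reach(B|∅) ⇒ B ⊥ R | ∅.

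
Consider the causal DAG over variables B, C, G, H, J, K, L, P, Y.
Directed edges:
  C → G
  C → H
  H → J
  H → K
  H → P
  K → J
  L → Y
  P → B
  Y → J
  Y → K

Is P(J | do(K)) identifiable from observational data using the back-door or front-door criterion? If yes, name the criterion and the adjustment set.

desc(K)\{K}={J}; candidates ⊆ {B,C,G,H,L,P,Y}.
size 0: {}; under {} K still reaches {B,C,G,H,J,L,P,Y} ∋ J.
size 1: {B}, {C}, {G} …(+4); under {B} K still reaches {C,G,H,J,L,P,Y} ∋ J.
{H,Y}: K⊥J given {H,Y} in G with K→· removed — back-door holds.
P(J|do(K)) = Σ_{H,Y} P(J|K,H,Y)·P(H,Y).

P(J|do(K)): backdoor, adjust for {H, Y}.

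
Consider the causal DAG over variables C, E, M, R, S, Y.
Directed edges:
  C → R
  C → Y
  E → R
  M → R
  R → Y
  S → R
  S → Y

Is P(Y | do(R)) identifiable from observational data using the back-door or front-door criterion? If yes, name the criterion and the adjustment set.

P(Y|do(R)): backdoor, adjust for {C, S}.

desc(R)\{R}={Y}; candidates ⊆ {C,E,M,S}.
size 0: {}; under {} R still reaches {C,E,M,S,Y} ∋ Y.
size 1: {C}, {E}, {M} …(+1); under {C} R still reaches {E,M,S,Y} ∋ Y.
{C,S}: R⊥Y given {C,S} in G with R→· removed — back-door holds.
P(Y|do(R)) = Σ_{C,S} P(Y|R,C,S)·P(C,S).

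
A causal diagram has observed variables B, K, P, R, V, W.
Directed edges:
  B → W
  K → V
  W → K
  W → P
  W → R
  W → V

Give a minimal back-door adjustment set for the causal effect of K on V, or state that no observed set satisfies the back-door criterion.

K→V: minimal back-door set {W}.

desc(K)\{K}={V}; candidates ⊆ {B,P,R,W}.
size 0: {}; under {} K still reaches {B,P,R,V,W} ∋ V.
{W}: K⊥V given {W} in G with K→· removed — back-door holds.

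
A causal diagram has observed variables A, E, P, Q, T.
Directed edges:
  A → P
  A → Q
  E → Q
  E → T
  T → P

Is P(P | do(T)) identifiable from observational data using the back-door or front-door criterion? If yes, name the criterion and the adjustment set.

desc(T)\{T}={P}; candidates ⊆ {A,E,Q}.
∅: T⊥P given ∅ in G with T→· removed — back-door holds.
P(P|do(T)) = P(P|T) — no adjustment needed.

P(P|do(T)): backdoor, adjust for ∅.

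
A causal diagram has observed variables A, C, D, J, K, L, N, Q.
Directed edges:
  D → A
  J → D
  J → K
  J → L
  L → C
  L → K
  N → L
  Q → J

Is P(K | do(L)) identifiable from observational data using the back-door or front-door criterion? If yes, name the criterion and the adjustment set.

desc(L)\{L}={C,K}; candidates ⊆ {A,D,J,N,Q}.
size 0: {}; under {} L still reaches {A,D,J,K,N,Q} ∋ K.
{J}: L⊥K given {J} in G with L→· removed — back-door holds.
P(K|do(L)) = Σ_{J} P(K|L,J)·P(J).

P(K|do(L)): backdoor, adjust for {J}.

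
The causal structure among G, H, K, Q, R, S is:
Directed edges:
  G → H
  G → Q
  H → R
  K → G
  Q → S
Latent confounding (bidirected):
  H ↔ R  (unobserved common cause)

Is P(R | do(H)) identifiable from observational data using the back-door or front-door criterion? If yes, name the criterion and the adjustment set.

P(R|do(H)): not identifiable (no BD/FD set).

desc(H)\{H}={R}; candidates ⊆ {G,K,Q,S}.
H↔R: latent back-door arc(s) into H.
size 0: {}; under {} H still reaches {G,K,Q,R,S} ∋ R.
size 1: {G}, {K}, {Q} …(+1); under {G} H still reaches {R} ∋ R.
size 2: {G,K}, {G,Q}, {G,S} …(+3); under {G,K} H still reaches {R} ∋ R.
H↔R cannot be blocked by any observed set — no back-door set.
No mediator lies on a directed H→…→R path.
Neither criterion identifies P(R|do(H)) in this graph.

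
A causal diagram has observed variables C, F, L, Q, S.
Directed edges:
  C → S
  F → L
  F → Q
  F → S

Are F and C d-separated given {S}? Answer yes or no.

Bayes-Ball from F | {S} reaches {C,L,Q}.
C ∈ reach(F|{S}) ⇒ F ⊥̸ C | {S}.

No — F and C are d-connected given {S}.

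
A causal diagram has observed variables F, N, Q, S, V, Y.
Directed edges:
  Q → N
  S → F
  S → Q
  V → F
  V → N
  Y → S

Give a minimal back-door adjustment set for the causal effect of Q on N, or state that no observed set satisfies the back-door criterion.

Q→N: minimal back-door set ∅.

desc(Q)\{Q}={N}; candidates ⊆ {F,S,V,Y}.
∅: Q⊥N given ∅ in G with Q→· removed — back-door holds.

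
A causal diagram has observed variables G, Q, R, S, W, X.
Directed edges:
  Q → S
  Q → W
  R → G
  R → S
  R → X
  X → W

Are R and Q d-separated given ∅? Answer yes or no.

Yes — R ⊥ Q | ∅.

Bayes-Ball from R | ∅ reaches {G,S,W,X}.
Q ∉ reach(R|∅) ⇒ R ⊥ Q | ∅.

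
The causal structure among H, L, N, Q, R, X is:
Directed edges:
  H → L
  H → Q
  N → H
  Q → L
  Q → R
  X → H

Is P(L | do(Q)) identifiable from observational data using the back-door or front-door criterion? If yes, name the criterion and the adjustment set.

P(L|do(Q)): backdoor, adjust for {H}.

desc(Q)\{Q}={L,R}; candidates ⊆ {H,N,X}.
size 0: {}; under {} Q still reaches {H,L,N,X} ∋ L.
{H}: Q⊥L given {H} in G with Q→· removed — back-door holds.
P(L|do(Q)) = Σ_{H} P(L|Q,H)·P(H).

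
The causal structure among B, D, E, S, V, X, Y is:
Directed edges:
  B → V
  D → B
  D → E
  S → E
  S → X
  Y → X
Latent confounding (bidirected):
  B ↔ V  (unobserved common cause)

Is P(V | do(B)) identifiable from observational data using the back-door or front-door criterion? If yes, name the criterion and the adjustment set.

P(V|do(B)): not identifiable (no BD/FD set).

desc(B)\{B}={V}; candidates ⊆ {D,E,S,X,Y}.
B↔V: latent back-door arc(s) into B.
size 0: {}; under {} B still reaches {D,E,V} ∋ V.
size 1: {D}, {E}, {S} …(+2); under {D} B still reaches {V} ∋ V.
size 2: {D,E}, {D,S}, {D,X} …(+7); under {D,E} B still reaches {V} ∋ V.
B↔V cannot be blocked by any observed set — no back-door set.
No mediator lies on a directed B→…→V path.
Neither criterion identifies P(V|do(B)) in this graph.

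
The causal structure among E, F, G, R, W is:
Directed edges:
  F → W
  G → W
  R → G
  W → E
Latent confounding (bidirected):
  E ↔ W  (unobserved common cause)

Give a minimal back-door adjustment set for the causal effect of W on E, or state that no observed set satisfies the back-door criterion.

desc(W)\{W}={E}; candidates ⊆ {F,G,R}.
W↔E: latent back-door arc(s) into W.
size 0: {}; under {} W still reaches {E,F,G,R} ∋ E.
size 1: {F}, {G}, {R}; under {F} W still reaches {E,G,R} ∋ E.
size 2: {F,G}, {F,R}, {G,R}; under {F,G} W still reaches {E} ∋ E.
W↔E cannot be blocked by any observed set — no back-door set.

W→E: no observed back-door set.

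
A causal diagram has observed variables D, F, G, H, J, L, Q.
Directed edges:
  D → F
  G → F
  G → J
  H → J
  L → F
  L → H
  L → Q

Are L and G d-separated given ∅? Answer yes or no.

Yes — L ⊥ G | ∅.

Bayes-Ball from L | ∅ reaches {F,H,J,Q}.
G ∉ reach(L|∅) ⇒ L ⊥ G | ∅.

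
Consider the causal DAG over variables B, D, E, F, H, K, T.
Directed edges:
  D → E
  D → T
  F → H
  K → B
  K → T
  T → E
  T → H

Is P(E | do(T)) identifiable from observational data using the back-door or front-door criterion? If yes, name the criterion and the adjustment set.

P(E|do(T)): backdoor, adjust for {D}.

desc(T)\{T}={E,H}; candidates ⊆ {B,D,F,K}.
size 0: {}; under {} T still reaches {B,D,E,K} ∋ E.
{D}: T⊥E given {D} in G with T→· removed — back-door holds.
P(E|do(T)) = Σ_{D} P(E|T,D)·P(D).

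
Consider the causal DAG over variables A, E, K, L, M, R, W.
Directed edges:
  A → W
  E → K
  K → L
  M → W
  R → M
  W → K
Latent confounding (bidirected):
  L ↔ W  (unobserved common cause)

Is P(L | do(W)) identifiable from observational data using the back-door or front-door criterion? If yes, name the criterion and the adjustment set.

P(L|do(W)): frontdoor, adjust for {K}.

desc(W)\{W}={K,L}; candidates ⊆ {A,E,M,R}.
W↔L: latent back-door arc(s) into W.
size 0: {}; under {} W still reaches {A,L,M,R} ∋ L.
size 1: {A}, {E}, {M} …(+1); under {A} W still reaches {L,M,R} ∋ L.
size 2: {A,E}, {A,M}, {A,R} …(+3); under {A,E} W still reaches {L,M,R} ∋ L.
W↔L cannot be blocked by any observed set — no back-door set.
{K}: (i) intercepts every directed W→L path; (ii) no back-door W→{K}; (iii) {W} blocks every back-door {K}→L. Front-door holds.
P(L|do(W)) = Σ_{K} P(K|W) Σ_{W'} P(L|K,W')P(W').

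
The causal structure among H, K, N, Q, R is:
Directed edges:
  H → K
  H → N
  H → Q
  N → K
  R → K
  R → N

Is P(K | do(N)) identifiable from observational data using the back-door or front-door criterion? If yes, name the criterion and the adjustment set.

P(K|do(N)): backdoor, adjust for {H, R}.

desc(N)\{N}={K}; candidates ⊆ {H,Q,R}.
size 0: {}; under {} N still reaches {H,K,Q,R} ∋ K.
size 1: {H}, {Q}, {R}; under {H} N still reaches {K,R} ∋ K.
{H,R}: N⊥K given {H,R} in G with N→· removed — back-door holds.
P(K|do(N)) = Σ_{H,R} P(K|N,H,R)·P(H,R).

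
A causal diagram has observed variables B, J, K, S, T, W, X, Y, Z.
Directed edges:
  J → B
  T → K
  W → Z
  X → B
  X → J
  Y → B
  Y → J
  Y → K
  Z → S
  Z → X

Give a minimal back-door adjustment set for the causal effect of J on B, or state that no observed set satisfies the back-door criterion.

desc(J)\{J}={B}; candidates ⊆ {K,S,T,W,X,Y,Z}.
size 0: {}; under {} J still reaches {B,K,S,W,X,Y,Z} ∋ B.
size 1: {K}, {S}, {T} …(+4); under {K} J still reaches {B,S,T,W,X,Y,Z} ∋ B.
{X,Y}: J⊥B given {X,Y} in G with J→· removed — back-door holds.

J→B: minimal back-door set {X, Y}.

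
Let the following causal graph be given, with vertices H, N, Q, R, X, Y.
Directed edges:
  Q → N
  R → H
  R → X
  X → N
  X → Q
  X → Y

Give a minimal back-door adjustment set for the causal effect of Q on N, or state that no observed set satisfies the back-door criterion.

Q→N: minimal back-door set {X}.

desc(Q)\{Q}={N}; candidates ⊆ {H,R,X,Y}.
size 0: {}; under {} Q still reaches {H,N,R,X,Y} ∋ N.
{X}: Q⊥N given {X} in G with Q→· removed — back-door holds.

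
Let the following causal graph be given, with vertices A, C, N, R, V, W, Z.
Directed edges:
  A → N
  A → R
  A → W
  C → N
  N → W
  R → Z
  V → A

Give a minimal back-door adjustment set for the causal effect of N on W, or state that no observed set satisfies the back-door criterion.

desc(N)\{N}={W}; candidates ⊆ {A,C,R,V,Z}.
size 0: {}; under {} N still reaches {A,C,R,V,W,Z} ∋ W.
{A}: N⊥W given {A} in G with N→· removed — back-door holds.

N→W: minimal back-door set {A}.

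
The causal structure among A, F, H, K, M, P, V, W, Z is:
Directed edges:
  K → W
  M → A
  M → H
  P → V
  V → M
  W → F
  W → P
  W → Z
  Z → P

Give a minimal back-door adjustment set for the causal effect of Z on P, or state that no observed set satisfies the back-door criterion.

Z→P: minimal back-door set {W}.

desc(Z)\{Z}={A,H,M,P,V}; candidates ⊆ {F,K,W}.
size 0: {}; under {} Z still reaches {A,F,H,K,M,P,V,W} ∋ P.
{W}: Z⊥P given {W} in G with Z→· removed — back-door holds.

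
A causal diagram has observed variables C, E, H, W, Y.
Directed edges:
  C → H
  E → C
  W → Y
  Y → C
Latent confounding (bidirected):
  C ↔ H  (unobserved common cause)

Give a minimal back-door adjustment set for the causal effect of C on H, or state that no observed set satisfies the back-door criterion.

desc(C)\{C}={H}; candidates ⊆ {E,W,Y}.
C↔H: latent back-door arc(s) into C.
size 0: {}; under {} C still reaches {E,H,W,Y} ∋ H.
size 1: {E}, {W}, {Y}; under {E} C still reaches {H,W,Y} ∋ H.
size 2: {E,W}, {E,Y}, {W,Y}; under {E,W} C still reaches {H,Y} ∋ H.
C↔H cannot be blocked by any observed set — no back-door set.

C→H: no observed back-door set.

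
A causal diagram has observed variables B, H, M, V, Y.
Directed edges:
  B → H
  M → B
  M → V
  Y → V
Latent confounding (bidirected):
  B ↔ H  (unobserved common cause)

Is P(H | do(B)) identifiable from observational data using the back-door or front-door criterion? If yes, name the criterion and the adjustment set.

desc(B)\{B}={H}; candidates ⊆ {M,V,Y}.
B↔H: latent back-door arc(s) into B.
size 0: {}; under {} B still reaches {H,M,V} ∋ H.
size 1: {M}, {V}, {Y}; under {M} B still reaches {H} ∋ H.
size 2: {M,V}, {M,Y}, {V,Y}; under {M,V} B still reaches {H} ∋ H.
B↔H cannot be blocked by any observed set — no back-door set.
No mediator lies on a directed B→…→H path.
Neither criterion identifies P(H|do(B)) in this graph.

P(H|do(B)): not identifiable (no BD/FD set).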